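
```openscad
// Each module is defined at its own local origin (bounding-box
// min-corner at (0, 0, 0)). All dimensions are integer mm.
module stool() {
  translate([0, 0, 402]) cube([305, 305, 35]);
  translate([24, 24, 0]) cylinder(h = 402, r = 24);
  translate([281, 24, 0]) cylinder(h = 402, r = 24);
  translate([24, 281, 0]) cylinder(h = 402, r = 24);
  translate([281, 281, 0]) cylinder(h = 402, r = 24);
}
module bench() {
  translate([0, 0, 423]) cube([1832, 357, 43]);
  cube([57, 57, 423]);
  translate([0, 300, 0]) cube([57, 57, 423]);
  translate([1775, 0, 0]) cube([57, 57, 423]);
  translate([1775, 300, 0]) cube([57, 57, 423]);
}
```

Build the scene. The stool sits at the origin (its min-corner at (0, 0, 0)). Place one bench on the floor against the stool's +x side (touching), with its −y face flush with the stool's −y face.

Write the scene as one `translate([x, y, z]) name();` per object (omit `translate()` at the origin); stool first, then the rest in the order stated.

stool();
translate([305, 0, 0]) bench();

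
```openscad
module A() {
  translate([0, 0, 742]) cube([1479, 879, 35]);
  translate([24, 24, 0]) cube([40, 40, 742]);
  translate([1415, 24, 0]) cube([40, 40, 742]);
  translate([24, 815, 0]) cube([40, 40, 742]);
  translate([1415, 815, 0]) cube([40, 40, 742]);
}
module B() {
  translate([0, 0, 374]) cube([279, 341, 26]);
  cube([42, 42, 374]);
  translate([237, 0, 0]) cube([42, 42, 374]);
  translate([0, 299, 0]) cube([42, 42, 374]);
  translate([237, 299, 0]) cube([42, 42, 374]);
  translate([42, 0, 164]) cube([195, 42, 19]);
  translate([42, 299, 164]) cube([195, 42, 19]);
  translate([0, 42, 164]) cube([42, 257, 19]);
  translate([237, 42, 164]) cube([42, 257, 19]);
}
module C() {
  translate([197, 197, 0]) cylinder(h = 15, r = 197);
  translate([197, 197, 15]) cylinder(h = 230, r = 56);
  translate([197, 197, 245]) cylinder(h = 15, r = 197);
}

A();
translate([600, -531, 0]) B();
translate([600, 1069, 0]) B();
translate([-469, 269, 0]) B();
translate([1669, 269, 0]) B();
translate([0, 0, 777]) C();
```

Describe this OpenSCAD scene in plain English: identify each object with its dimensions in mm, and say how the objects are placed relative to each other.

A is a table: top 1479 mm (x) × 879 mm (y), 35 mm thick, upper face at z = 777 mm, on four 40×40 mm square legs, each inset 24 mm from the nearest pair of top edges, running from z = 0 to the bottom of the top.

B is a simple wooden stool: a rectangular seat 279 mm (x) by 341 mm (y), 26 mm thick, top face at z = 400 mm, on four square legs, each 42×42 mm in cross-section. The legs rest on z = 0, each flush with a corner of the seat. Four stretchers, 42 mm wide and 19 mm tall, connect adjacent legs with their undersides at z = 164 mm, each running between the inner faces of the legs it joins and aligned with the legs' outer faces on the other axis.

C is a spool: two coaxial disc flanges of radius 197 mm and thickness 15 mm, joined by a core cylinder of radius 56 mm and height 230 mm. The lower flange rests on z = 0 and the three cylinders share a vertical axis.

Four stools sit around the table at the −y, +y, −x, +x sides. The spool is on top of the table.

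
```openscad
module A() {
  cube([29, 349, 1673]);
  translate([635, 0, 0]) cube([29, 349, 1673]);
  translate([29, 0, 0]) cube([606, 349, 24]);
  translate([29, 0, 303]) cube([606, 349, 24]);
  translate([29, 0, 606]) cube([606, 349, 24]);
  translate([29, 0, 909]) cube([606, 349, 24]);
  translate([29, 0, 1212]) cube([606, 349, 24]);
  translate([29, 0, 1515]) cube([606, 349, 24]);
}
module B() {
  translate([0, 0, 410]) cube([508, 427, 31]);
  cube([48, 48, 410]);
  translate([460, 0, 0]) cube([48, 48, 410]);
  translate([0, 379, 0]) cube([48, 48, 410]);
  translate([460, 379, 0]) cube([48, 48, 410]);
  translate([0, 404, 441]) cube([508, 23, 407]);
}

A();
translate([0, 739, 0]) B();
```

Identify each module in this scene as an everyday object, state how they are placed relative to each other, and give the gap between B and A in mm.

The chair's nearest face is 390 mm from the bookshelf's +y face.

A is a bookshelf. B is a chair. The chair is on the floor beside the bookshelf on its +y side. The gap between the chair and the bookshelf is 390 mm.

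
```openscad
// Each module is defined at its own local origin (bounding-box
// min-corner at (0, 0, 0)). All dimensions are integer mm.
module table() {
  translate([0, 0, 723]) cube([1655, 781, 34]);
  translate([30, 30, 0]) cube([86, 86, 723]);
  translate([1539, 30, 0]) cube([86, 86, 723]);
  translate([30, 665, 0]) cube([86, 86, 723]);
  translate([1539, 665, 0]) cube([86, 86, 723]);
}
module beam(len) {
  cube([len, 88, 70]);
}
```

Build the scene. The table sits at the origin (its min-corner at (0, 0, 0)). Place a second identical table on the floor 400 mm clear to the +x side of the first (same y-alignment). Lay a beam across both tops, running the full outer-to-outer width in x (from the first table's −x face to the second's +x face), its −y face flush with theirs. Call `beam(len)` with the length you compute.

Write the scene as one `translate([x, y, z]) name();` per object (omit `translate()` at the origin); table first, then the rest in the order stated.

table();
translate([2055, 0, 0]) table();
translate([0, 0, 757]) beam(3710);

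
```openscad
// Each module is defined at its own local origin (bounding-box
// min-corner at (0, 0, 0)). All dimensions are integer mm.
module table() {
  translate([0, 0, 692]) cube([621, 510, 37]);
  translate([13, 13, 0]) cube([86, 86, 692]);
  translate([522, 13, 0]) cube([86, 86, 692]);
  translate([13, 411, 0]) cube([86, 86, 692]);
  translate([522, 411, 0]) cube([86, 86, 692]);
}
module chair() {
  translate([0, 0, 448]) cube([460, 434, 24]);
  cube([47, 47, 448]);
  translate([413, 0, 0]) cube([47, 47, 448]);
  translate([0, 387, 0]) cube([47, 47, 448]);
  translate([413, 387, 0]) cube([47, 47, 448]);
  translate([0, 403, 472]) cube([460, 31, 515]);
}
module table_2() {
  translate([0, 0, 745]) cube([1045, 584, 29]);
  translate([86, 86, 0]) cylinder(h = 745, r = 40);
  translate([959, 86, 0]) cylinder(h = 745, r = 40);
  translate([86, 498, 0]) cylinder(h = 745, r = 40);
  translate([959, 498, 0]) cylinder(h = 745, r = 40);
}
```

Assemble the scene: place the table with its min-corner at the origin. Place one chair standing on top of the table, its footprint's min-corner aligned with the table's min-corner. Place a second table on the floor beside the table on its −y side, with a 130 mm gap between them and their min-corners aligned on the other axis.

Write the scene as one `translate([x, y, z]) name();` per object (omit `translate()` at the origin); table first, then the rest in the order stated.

table();
translate([0, 0, 729]) chair();
translate([0, -714, 0]) table_2();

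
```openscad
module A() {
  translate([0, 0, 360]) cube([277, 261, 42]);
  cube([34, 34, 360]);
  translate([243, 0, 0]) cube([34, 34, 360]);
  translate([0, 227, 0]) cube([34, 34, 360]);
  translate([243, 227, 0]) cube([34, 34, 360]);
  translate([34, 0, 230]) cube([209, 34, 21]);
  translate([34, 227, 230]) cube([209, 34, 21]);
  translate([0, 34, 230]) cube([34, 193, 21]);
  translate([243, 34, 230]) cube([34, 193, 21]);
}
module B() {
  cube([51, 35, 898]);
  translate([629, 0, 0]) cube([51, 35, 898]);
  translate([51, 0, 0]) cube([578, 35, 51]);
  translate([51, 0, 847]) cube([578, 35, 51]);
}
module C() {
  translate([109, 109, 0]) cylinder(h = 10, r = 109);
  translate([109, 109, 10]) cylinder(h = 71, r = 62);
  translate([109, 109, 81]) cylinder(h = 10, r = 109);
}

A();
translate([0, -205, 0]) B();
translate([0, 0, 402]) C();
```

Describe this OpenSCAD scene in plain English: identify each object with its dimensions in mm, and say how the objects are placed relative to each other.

A is a simple wooden stool: a rectangular seat 277 mm (x) by 261 mm (y), 42 mm thick, top face at z = 402 mm, on four square legs, each 34×34 mm in cross-section. The legs rest on z = 0, each flush with a corner of the seat. Four stretchers, 34 mm wide and 21 mm tall, connect adjacent legs with their undersides at z = 230 mm, each running between the inner faces of the legs it joins and aligned with the legs' outer faces on the other axis.

B is a picture frame with a 578×796 mm rectangular opening (x by z) and a uniform 51 mm border on every side. Frame depth is 35 mm along y. It is built from two vertical stiles running the full outside height and two horizontal rails spanning the gap between the stiles.

C is a spool: two coaxial disc flanges of radius 109 mm and thickness 10 mm, joined by a core cylinder of radius 62 mm and height 71 mm. The lower flange rests on z = 0 and the three cylinders share a vertical axis.

The picture frame is on the floor beside the stool on its −y side. The spool is on top of the stool.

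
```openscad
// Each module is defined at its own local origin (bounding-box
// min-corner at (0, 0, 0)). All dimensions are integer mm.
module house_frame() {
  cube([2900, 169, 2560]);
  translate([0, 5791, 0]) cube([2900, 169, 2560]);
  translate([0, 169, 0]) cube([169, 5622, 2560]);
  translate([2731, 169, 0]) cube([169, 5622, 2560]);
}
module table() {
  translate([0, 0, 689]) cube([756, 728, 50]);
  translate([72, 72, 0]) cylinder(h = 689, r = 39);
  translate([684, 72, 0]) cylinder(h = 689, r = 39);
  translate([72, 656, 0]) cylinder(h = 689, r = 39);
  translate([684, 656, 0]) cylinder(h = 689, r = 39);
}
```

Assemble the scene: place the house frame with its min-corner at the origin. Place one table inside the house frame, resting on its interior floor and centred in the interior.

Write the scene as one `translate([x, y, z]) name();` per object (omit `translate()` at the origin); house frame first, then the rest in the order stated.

house_frame();
translate([1072, 2616, 0]) table();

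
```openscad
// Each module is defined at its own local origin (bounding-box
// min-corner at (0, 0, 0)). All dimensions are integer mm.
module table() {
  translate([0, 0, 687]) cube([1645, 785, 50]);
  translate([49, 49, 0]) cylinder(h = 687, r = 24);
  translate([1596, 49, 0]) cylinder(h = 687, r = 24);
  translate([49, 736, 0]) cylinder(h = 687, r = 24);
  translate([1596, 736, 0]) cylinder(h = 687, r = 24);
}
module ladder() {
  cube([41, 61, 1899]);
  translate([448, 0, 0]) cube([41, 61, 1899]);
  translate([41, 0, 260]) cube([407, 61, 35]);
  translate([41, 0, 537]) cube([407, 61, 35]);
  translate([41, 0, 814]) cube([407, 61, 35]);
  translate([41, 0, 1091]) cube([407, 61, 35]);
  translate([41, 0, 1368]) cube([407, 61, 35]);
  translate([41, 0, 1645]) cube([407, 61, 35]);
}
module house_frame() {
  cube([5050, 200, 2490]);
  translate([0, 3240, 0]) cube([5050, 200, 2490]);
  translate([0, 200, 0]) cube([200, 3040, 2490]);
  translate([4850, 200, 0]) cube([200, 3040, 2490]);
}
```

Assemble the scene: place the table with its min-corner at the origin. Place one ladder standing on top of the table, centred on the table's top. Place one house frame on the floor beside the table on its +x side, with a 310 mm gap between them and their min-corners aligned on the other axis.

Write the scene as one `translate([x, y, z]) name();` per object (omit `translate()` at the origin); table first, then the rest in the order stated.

table();
translate([578, 362, 737]) ladder();
translate([1955, 0, 0]) house_frame();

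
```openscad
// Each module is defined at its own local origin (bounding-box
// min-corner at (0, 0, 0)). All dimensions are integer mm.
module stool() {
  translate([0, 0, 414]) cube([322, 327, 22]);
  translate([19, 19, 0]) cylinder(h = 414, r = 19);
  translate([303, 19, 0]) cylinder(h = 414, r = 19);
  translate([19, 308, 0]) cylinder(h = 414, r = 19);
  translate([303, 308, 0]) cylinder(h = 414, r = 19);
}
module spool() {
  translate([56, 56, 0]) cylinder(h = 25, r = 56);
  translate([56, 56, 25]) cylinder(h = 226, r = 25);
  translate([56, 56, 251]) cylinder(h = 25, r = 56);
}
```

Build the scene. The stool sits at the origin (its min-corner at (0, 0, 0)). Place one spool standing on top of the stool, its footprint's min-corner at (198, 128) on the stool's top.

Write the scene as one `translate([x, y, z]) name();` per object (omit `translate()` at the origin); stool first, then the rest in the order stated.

stool();
translate([198, 128, 436]) spool();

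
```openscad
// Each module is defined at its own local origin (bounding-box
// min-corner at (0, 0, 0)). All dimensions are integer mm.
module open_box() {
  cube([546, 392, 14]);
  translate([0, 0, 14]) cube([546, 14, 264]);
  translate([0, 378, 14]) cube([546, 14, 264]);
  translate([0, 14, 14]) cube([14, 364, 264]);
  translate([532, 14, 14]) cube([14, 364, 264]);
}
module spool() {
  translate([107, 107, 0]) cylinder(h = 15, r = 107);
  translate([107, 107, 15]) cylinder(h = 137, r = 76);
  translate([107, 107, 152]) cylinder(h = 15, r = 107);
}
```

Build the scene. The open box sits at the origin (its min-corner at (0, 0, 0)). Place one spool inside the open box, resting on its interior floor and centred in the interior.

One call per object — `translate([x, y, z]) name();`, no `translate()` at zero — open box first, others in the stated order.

open_box();
translate([166, 89, 14]) spool();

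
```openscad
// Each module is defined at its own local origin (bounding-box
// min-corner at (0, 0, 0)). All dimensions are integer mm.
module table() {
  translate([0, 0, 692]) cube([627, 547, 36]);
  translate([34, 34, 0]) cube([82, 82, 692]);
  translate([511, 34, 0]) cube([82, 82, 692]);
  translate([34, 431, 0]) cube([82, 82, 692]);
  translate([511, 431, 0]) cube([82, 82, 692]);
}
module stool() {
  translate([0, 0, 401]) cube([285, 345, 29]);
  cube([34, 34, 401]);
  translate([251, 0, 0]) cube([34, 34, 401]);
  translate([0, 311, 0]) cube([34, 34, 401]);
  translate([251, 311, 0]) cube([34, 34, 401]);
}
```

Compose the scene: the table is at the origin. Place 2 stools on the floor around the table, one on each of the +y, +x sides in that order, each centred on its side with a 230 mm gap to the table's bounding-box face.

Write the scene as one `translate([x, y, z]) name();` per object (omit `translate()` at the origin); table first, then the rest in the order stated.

table();
translate([171, 777, 0]) stool();
translate([857, 101, 0]) stool();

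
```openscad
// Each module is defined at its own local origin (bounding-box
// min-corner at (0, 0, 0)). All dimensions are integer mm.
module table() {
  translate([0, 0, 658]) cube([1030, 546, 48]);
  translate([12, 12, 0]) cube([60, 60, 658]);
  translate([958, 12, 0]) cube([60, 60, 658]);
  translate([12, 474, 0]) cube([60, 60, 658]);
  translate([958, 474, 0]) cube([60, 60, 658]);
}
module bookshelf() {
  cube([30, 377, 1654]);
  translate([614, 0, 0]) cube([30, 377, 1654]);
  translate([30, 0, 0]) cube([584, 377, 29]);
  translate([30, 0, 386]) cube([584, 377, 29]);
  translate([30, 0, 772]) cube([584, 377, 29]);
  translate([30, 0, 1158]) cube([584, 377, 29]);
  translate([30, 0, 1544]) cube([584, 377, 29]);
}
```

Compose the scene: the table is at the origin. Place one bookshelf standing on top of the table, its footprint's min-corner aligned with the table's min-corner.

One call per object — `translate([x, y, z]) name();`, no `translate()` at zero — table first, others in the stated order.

table();
translate([0, 0, 706]) bookshelf();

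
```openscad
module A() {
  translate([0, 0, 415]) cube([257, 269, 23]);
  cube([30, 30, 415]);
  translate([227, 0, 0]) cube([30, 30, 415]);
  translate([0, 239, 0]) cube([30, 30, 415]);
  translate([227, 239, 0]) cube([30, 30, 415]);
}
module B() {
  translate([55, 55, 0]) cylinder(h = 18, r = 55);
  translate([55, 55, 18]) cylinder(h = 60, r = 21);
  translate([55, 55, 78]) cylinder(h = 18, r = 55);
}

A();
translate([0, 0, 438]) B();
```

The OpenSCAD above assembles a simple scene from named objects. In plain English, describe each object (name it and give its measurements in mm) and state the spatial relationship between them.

A is a four-legged stool. The seat is 257×269 mm, 23 mm thick, top at z = 438 mm. It stands on four square legs, each 30×30 mm in cross-section, from z = 0 to the seat underside, each flush with a corner of the seat.

B is a spool: two coaxial disc flanges of radius 55 mm and thickness 18 mm, joined by a core cylinder of radius 21 mm and height 60 mm. The lower flange rests on z = 0 and the three cylinders share a vertical axis.

The spool is on top of the stool.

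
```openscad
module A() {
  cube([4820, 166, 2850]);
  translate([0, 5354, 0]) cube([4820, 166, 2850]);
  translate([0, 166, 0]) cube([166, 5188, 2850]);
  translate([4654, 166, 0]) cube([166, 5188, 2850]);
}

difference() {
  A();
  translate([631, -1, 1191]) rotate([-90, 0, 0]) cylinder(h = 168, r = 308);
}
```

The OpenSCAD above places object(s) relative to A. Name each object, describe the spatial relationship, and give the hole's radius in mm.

The subtracted cylinder has r = 308 mm.

A is a house frame. The house frame has a circular hole through its front wall. The hole's radius is 308 mm.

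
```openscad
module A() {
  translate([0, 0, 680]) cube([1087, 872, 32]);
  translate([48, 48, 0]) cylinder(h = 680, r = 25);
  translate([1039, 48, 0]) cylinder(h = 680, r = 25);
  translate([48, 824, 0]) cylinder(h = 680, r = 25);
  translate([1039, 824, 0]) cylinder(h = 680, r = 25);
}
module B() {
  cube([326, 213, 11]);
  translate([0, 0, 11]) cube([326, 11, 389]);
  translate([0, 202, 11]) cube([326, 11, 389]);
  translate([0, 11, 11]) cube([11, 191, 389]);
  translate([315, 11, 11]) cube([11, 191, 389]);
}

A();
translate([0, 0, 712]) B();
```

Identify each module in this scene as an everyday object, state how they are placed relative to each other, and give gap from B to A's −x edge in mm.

A is a table. B is an open box. The open box is on top of the table. The gap from the open box to the table's −x edge is 0 mm.

The open box's min-x is at 0; the table's min-x is 0; gap = 0 mm.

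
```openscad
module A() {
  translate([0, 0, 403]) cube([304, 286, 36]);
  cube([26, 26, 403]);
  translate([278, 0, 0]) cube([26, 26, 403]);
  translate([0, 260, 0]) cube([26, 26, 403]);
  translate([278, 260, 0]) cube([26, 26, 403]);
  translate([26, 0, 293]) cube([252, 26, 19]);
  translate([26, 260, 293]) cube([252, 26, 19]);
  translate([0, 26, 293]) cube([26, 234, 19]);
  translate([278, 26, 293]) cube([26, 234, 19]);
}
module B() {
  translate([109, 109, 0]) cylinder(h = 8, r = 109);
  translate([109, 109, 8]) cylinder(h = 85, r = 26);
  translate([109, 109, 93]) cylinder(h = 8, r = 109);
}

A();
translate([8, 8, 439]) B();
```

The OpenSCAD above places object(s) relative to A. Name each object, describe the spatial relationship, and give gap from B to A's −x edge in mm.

A is a stool. B is a spool. The spool is on top of the stool. The gap from the spool to the stool's −x edge is 8 mm.

The spool's min-x is at 8; the stool's min-x is 0; gap = 8 mm.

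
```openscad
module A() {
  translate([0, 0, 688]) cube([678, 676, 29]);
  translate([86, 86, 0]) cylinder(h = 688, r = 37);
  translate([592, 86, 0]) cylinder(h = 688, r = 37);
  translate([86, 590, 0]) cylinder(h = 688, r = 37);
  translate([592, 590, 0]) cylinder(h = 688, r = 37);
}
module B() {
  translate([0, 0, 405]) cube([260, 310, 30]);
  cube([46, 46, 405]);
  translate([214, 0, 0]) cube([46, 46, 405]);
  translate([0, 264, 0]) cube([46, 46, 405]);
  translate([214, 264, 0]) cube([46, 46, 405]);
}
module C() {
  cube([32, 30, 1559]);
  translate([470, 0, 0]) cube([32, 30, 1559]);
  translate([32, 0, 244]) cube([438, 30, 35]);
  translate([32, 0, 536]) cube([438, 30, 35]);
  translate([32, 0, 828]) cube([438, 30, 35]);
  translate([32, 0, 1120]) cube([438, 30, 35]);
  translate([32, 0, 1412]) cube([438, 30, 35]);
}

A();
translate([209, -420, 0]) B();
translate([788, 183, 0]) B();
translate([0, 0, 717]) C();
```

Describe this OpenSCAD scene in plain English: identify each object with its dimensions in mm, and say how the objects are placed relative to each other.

A is a rectangular dining table. The top is 678×676×29 mm with its upper surface at z = 717 mm. It stands on four round legs of 74 mm diameter, each leg's bounding box inset 49 mm from the nearest pair of top edges, running from the floor to the underside of the top.

B is a four-legged stool. The seat is 260×310 mm, 30 mm thick, top at z = 435 mm. It stands on four square legs, each 46×46 mm in cross-section, from z = 0 to the seat underside, each flush with a corner of the seat.

C is a straight ladder. Two 32×30 mm vertical rails, 1559 mm tall, stand 502 mm apart (outside-to-outside) with their front faces coplanar on the −y side. 5 rungs, each 30 mm deep and 35 mm tall, span between the inner faces of the rails, front faces flush with the rails. The lowest rung's underside is at z = 244 mm and rungs are spaced 292 mm apart (underside to underside).

Two stools sit around the table at the −y, +x sides. The ladder is on top of the table.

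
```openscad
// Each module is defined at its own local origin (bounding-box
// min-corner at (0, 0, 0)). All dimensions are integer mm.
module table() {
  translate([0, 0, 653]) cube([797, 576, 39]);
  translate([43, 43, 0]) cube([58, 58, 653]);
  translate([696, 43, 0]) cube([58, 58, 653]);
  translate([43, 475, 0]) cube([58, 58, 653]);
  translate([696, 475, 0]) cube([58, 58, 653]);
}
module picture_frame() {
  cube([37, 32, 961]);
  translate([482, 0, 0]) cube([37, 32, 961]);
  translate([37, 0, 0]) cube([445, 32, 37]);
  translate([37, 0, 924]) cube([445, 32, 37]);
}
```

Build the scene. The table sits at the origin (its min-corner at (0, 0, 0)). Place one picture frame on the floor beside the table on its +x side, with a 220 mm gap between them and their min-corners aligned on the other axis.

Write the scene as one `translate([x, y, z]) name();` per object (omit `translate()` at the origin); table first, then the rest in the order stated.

table();
translate([1017, 0, 0]) picture_frame();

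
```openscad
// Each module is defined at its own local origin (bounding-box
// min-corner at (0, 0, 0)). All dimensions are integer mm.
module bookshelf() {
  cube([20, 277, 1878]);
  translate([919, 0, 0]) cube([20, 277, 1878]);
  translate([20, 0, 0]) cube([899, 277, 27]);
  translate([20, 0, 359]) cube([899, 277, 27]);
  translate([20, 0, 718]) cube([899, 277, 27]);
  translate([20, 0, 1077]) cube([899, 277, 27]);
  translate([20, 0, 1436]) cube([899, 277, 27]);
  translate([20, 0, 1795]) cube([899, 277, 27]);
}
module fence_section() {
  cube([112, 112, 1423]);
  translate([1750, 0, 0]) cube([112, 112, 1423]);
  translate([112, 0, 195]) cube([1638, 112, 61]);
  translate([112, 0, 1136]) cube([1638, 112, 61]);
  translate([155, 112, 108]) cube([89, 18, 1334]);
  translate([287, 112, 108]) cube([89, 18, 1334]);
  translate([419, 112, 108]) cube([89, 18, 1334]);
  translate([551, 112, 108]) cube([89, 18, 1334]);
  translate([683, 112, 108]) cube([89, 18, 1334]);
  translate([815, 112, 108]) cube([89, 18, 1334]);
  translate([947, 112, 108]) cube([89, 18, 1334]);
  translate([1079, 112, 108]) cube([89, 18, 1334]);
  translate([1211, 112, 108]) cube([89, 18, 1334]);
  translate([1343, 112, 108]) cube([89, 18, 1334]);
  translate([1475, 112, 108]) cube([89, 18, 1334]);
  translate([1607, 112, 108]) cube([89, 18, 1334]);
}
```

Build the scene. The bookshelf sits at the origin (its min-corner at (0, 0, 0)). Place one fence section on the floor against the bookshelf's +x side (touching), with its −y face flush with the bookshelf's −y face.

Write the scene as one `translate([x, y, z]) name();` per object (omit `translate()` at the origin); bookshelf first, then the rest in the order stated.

bookshelf();
translate([939, 0, 0]) fence_section();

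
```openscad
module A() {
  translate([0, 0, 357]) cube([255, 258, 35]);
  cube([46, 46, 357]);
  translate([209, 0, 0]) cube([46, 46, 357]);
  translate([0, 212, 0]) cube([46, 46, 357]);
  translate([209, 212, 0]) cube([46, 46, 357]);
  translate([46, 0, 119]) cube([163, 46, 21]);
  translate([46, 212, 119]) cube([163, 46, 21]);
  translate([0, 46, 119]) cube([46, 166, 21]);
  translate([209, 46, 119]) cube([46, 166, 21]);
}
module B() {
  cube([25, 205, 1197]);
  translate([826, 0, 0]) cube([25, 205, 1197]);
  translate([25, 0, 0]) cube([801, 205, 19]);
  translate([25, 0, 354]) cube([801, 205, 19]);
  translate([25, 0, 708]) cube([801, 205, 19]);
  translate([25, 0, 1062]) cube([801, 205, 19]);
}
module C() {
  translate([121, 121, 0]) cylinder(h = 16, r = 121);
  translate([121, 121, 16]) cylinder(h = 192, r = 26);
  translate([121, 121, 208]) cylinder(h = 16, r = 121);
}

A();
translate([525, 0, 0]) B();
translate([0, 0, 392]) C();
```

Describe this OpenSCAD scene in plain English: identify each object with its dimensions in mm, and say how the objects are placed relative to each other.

A is a four-legged stool. The seat is a 255×258×35 mm slab whose top surface is at z = 392 mm; four square legs, each 46×46 mm in cross-section, run from the floor (z = 0) to the underside of the seat, each flush with a corner of the seat. Four stretchers, 46 mm wide and 21 mm tall, connect adjacent legs with their undersides at z = 119 mm, each running between the inner faces of the legs it joins and aligned with the legs' outer faces on the other axis.

B is an open bookshelf. Two side panels, each 25 mm thick, 205 mm deep and 1197 mm tall, stand 851 mm apart (outside-to-outside). Between them sit 4 shelves, each 19 mm thick and 205 mm deep, spanning the full gap between the sides. The bottom shelf rests on the floor (its underside at z = 0) and the clear gap between one shelf's top and the next shelf's underside is 335 mm.

C is a spool: two coaxial disc flanges of radius 121 mm and thickness 16 mm, joined by a core cylinder of radius 26 mm and height 192 mm. The lower flange rests on z = 0 and the three cylinders share a vertical axis.

The bookshelf is on the floor beside the stool on its +x side. The spool is on top of the stool.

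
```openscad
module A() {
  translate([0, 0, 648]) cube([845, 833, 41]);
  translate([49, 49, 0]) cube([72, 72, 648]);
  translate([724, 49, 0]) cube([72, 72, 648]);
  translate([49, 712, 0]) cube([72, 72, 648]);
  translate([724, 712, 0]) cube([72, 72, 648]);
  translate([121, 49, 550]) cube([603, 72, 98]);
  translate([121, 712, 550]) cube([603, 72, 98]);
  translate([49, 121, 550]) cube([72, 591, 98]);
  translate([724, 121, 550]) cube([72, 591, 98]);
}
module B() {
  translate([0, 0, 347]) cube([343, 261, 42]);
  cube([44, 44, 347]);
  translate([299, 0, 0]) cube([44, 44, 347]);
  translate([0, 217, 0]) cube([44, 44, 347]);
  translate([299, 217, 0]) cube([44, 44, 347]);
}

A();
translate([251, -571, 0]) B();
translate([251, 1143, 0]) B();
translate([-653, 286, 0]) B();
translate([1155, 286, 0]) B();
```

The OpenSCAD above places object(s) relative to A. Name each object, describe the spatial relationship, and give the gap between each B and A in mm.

A is a table. B is a stool. Four stools sit around the table at the −y, +y, −x, +x sides. The gap between each stool and the table is 310 mm.

Each stool's nearest face is 310 mm from the table's bounding box.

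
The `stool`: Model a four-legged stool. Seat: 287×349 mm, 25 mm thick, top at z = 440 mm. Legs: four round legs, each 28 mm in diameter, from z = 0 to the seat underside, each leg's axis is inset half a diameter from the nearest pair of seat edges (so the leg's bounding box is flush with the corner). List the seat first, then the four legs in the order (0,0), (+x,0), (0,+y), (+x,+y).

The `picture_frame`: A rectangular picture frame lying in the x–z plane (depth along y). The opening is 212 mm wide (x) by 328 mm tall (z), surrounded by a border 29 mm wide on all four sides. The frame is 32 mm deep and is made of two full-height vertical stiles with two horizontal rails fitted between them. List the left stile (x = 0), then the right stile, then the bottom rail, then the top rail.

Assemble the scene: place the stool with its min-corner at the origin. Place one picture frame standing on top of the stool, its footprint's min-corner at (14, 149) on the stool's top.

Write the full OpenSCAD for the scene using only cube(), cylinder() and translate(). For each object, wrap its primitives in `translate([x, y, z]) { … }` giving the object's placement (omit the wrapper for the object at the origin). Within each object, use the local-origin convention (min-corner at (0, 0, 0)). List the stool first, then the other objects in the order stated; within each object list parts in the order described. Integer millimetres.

translate([0, 0, 415]) cube([287, 349, 25]);
translate([14, 14, 0]) cylinder(h = 415, r = 14);
translate([273, 14, 0]) cylinder(h = 415, r = 14);
translate([14, 335, 0]) cylinder(h = 415, r = 14);
translate([273, 335, 0]) cylinder(h = 415, r = 14);
translate([14, 149, 440]) {
  cube([29, 32, 386]);
  translate([241, 0, 0]) cube([29, 32, 386]);
  translate([29, 0, 0]) cube([212, 32, 29]);
  translate([29, 0, 357]) cube([212, 32, 29]);
}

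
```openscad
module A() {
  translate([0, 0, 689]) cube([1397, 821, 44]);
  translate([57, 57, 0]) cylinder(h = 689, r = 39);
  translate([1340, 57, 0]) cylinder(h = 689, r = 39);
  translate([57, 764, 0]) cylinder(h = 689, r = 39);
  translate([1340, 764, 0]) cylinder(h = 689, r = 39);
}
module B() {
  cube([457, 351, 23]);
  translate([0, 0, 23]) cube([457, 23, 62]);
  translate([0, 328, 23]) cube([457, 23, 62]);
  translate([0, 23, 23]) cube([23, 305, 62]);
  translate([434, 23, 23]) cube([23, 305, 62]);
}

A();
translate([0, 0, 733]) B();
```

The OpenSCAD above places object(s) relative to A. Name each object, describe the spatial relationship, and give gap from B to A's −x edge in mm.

The open box's min-x is at 0; the table's min-x is 0; gap = 0 mm.

A is a table. B is an open box. The open box is on top of the table. The gap from the open box to the table's −x edge is 0 mm.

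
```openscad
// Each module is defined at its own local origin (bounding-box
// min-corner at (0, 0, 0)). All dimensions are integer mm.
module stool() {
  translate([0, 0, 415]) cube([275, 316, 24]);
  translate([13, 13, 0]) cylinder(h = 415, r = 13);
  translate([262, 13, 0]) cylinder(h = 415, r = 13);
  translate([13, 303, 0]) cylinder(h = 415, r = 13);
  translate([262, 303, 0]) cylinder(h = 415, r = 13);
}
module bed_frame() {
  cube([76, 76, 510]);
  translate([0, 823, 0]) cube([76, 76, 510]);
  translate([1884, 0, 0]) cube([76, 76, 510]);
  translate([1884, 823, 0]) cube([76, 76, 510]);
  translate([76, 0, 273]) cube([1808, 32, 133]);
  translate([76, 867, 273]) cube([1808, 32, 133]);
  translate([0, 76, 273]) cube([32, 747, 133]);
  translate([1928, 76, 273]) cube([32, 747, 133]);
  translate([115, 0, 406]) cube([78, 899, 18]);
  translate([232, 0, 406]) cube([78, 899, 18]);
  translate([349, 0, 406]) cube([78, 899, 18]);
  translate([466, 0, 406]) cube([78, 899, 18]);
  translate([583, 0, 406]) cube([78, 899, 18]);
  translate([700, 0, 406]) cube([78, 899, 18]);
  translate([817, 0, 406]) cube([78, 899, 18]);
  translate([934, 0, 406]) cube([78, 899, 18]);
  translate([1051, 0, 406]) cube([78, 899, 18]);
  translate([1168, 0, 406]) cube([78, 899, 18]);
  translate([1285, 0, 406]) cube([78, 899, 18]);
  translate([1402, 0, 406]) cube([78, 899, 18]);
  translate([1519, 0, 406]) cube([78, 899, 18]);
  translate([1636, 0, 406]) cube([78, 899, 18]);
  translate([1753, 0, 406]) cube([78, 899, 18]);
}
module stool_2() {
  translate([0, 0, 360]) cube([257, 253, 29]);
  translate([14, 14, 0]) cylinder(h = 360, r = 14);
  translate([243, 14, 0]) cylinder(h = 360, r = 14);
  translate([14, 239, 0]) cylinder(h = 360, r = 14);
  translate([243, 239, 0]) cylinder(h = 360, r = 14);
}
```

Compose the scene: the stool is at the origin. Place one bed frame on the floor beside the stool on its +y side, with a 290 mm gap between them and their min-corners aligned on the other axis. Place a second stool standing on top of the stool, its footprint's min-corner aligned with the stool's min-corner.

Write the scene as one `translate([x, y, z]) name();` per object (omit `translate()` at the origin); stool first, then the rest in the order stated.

stool();
translate([0, 606, 0]) bed_frame();
translate([0, 0, 439]) stool_2();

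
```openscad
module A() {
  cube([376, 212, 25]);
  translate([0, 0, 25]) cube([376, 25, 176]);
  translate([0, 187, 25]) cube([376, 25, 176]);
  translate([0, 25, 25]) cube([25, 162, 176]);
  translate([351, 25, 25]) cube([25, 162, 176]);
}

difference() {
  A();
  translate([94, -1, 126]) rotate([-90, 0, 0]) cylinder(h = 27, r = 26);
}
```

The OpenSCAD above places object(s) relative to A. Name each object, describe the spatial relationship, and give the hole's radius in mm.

The subtracted cylinder has r = 26 mm.

A is an open box. The open box has a circular hole through its front wall. The hole's radius is 26 mm.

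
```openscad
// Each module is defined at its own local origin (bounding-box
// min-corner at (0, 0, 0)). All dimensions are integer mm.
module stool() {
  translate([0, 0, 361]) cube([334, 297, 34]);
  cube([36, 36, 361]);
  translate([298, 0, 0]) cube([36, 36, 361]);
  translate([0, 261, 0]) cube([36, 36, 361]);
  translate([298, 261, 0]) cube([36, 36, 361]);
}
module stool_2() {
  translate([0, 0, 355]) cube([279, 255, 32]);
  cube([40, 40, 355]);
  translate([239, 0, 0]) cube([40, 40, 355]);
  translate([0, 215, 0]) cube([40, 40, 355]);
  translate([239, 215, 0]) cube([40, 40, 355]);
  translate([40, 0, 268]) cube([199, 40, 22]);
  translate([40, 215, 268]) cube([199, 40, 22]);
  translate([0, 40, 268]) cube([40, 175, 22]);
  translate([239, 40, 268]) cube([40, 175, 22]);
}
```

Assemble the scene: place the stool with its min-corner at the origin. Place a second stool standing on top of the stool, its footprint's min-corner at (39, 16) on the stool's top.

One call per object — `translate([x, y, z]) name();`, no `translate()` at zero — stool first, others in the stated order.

stool();
translate([39, 16, 395]) stool_2();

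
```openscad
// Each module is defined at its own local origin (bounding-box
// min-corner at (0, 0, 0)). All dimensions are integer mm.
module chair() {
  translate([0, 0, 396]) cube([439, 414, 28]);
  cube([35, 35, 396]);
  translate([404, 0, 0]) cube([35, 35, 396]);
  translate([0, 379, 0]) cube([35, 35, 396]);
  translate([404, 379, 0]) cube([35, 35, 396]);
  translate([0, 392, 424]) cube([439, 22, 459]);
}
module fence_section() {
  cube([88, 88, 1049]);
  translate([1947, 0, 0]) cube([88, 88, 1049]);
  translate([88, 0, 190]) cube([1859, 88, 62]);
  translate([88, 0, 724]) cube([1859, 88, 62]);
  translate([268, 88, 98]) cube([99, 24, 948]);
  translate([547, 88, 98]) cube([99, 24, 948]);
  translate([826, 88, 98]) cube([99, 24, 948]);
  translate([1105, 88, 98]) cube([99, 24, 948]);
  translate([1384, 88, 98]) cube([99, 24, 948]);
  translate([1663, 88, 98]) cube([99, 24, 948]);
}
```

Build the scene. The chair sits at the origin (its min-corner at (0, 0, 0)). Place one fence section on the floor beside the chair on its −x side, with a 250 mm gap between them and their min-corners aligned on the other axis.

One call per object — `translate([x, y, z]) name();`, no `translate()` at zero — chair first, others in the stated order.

chair();
translate([-2285, 0, 0]) fence_section();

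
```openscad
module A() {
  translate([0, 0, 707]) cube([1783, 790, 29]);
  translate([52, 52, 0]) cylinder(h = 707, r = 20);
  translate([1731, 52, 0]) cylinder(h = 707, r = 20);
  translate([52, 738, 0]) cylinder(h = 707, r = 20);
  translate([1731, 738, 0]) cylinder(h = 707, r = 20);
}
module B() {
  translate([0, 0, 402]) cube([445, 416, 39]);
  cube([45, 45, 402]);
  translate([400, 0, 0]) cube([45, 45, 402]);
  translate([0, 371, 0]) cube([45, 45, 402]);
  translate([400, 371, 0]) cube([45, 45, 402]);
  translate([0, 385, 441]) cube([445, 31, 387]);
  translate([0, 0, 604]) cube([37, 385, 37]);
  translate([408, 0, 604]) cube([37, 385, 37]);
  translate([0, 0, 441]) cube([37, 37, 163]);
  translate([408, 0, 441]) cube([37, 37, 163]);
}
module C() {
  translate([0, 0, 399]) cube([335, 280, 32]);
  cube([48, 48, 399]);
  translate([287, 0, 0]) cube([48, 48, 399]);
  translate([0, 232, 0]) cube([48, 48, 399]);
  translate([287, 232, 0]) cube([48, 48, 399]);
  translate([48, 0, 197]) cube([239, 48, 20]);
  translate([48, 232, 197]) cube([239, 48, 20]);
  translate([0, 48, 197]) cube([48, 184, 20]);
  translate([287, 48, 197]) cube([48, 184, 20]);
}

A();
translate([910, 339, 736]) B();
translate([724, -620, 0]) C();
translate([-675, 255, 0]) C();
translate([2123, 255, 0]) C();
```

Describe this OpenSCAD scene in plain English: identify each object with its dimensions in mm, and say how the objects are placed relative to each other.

A is a rectangular dining table. The top is 1783×790×29 mm with its upper surface at z = 736 mm. It stands on four round legs of 40 mm diameter, each leg's bounding box inset 32 mm from the nearest pair of top edges, running from the floor to the underside of the top.

B is a chair. The seat is a 445×416×39 mm slab with its top at z = 441 mm, on four 45×45 mm corner legs (flush with the seat edges, standing on z = 0). A flat backrest 31 mm thick, 387 mm tall, spans the full seat width and rises from the seat top along its +y edge, rear face flush with the rear of the seat. Two armrests of 37×37 mm section run along each side from the seat's front edge to the front of the backrest, top faces 200 mm above the seat top and outer faces flush with the seat's x-edges; a 37×37 mm post under the front of each armrest stands on the seat at the front corner.

C is a four-legged stool. The seat is a 335×280×32 mm slab whose top surface is at z = 431 mm; four square legs, each 48×48 mm in cross-section, run from the floor (z = 0) to the underside of the seat, each flush with a corner of the seat. Four stretchers, 48 mm wide and 20 mm tall, connect adjacent legs with their undersides at z = 197 mm, each running between the inner faces of the legs it joins and aligned with the legs' outer faces on the other axis.

The chair is on top of the table. Three stools sit around the table at the −y, −x, +x sides.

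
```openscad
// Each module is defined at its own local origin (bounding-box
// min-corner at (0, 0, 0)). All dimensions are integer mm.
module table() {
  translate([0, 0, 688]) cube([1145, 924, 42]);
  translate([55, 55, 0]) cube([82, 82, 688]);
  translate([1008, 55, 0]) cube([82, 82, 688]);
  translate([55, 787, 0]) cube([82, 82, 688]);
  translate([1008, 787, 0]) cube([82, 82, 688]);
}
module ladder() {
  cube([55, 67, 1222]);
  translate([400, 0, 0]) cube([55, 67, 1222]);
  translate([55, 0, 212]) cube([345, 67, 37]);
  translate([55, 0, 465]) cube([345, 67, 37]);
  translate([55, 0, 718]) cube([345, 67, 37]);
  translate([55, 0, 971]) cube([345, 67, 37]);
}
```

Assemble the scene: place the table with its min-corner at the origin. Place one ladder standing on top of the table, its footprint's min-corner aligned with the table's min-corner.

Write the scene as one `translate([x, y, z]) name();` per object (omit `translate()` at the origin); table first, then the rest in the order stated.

table();
translate([0, 0, 730]) ladder();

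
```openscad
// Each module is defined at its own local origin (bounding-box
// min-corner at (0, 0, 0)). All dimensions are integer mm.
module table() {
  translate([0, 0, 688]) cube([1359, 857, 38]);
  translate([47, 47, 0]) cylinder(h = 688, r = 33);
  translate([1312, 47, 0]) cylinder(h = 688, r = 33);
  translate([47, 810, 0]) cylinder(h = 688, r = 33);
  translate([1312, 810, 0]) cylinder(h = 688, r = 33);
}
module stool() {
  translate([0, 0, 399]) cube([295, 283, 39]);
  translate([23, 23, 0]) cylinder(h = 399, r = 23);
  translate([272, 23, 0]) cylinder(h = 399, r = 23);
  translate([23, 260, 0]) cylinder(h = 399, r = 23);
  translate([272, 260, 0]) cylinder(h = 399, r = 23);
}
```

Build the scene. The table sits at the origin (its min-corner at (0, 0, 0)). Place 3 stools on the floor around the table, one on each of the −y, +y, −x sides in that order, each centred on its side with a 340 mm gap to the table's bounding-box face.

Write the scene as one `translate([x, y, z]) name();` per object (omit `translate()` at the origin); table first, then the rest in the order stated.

table();
translate([532, -623, 0]) stool();
translate([532, 1197, 0]) stool();
translate([-635, 287, 0]) stool();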